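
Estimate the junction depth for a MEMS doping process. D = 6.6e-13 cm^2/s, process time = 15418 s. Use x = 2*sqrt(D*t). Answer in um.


Step 1: Compute D*t = 6.6e-13 * 15418 = 1.017588e-08 cm^2
Step 2: sqrt(D*t) = 1.00876e-04 cm
Step 3: x = 2 * 1.00876e-04 cm = 2.01752e-04 cm
Step 4: Convert to um (1 cm = 1e4 um): x = 2.018 um


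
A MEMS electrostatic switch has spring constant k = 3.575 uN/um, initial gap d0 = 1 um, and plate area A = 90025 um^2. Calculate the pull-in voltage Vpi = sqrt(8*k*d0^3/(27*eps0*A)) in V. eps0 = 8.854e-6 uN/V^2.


Step 1: Compute numerator: 8 * k * d0^3 = 8 * 3.575 * 1^3 = 28.6
Step 2: Compute denominator: 27 * eps0 * A = 27 * 8.854e-6 * 90025 = 21.521196
Step 3: Vpi = sqrt(28.6 / 21.521196)
Vpi = 1.15 V


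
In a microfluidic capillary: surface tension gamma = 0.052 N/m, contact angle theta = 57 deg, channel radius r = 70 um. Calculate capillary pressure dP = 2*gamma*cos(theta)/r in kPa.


Step 1: cos(57 deg) = 0.5446
Step 2: Convert r to m: r = 70e-6 m
Step 3: dP = 2 * 0.052 * 0.5446 / 70e-6 = 809.1 Pa
Step 4: Convert Pa to kPa (divide by 1000).
dP = 0.81 kPa


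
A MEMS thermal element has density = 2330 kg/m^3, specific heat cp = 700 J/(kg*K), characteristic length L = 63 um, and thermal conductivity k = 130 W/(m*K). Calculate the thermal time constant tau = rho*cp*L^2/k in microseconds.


Step 1: Convert L to m: L = 63e-6 m
Step 2: L^2 = (63e-6)^2 = 3.969e-09 m^2
Step 3: tau = 2330 * 700 * 3.969e-09 / 130 = 4.979568e-05 s
Step 4: Convert to microseconds (multiply by 1e6).
tau = 49.796 us


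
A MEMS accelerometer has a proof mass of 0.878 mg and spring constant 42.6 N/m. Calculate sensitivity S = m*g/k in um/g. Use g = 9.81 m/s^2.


Step 1: Convert mass: m = 0.878 mg = 8.78e-07 kg
Step 2: S = m * g / k = 8.78e-07 * 9.81 / 42.6
Step 3: S = 2.02e-07 m/g
Step 4: Convert to um/g: S = 0.202 um/g


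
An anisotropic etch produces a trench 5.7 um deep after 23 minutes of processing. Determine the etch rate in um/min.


Step 1: Etch rate = depth / time
Step 2: rate = 5.7 / 23
rate = 0.248 um/min


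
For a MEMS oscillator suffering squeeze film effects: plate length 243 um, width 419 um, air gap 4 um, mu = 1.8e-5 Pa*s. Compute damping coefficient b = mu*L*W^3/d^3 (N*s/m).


Step 1: Convert to SI.
L = 243e-6 m, W = 419e-6 m, d = 4e-6 m
Step 2: W^3 = (419e-6)^3 = 7.36e-11 m^3
Step 3: d^3 = (4e-6)^3 = 6.40e-17 m^3
Step 4: b = 1.8e-5 * 243e-6 * 7.36e-11 / 6.40e-17
b = 5.03e-03 N*s/m


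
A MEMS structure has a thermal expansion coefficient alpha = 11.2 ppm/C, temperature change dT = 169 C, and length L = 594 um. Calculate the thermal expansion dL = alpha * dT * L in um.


Step 1: Convert CTE: alpha = 11.2 ppm/C = 11.2e-6 /C
Step 2: dL = 11.2e-6 * 169 * 594
dL = 1.1243 um


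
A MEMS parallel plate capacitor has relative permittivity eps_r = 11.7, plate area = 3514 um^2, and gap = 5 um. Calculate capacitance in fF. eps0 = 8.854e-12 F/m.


Step 1: Convert area to m^2: A = 3514e-12 m^2
Step 2: Convert gap to m: d = 5e-6 m
Step 3: C = eps0 * eps_r * A / d
C = 8.854e-12 * 11.7 * 3514e-12 / 5e-6
Step 4: Convert to fF (multiply by 1e15).
C = 72.8 fF


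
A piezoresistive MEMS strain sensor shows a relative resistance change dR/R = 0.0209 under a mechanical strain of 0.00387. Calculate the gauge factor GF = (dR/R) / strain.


Step 1: Identify values.
dR/R = 0.0209, strain = 0.00387
Step 2: GF = (dR/R) / strain = 0.0209 / 0.00387
GF = 5.4


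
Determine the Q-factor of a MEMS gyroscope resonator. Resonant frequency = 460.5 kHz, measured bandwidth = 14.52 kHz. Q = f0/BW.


Step 1: Q = f0 / bandwidth
Step 2: Q = 460.5 / 14.52
Q = 31.7


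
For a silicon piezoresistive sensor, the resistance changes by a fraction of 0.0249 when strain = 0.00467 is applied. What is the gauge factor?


Step 1: Identify values.
dR/R = 0.0249, strain = 0.00467
Step 2: GF = (dR/R) / strain = 0.0249 / 0.00467
GF = 5.3


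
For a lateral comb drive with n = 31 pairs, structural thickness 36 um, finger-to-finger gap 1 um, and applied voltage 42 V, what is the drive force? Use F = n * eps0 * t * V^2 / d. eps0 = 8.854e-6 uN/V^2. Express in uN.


Step 1: Parameters: n=31, eps0=8.854e-6 uN/V^2, t=36 um, V=42 V, d=1 um
Step 2: V^2 = 1764
Step 3: F = 31 * 8.854e-6 * 36 * 1764 / 1
F = 17.43 uN


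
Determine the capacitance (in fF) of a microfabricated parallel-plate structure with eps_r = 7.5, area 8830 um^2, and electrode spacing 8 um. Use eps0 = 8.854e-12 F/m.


Step 1: Convert area to m^2: A = 8830e-12 m^2
Step 2: Convert gap to m: d = 8e-6 m
Step 3: C = eps0 * eps_r * A / d
C = 8.854e-12 * 7.5 * 8830e-12 / 8e-6
Step 4: Convert to fF (multiply by 1e15).
C = 73.29 fF


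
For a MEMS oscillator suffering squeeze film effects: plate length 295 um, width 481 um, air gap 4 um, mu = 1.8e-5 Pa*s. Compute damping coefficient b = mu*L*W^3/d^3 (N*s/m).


Step 1: Convert to SI.
L = 295e-6 m, W = 481e-6 m, d = 4e-6 m
Step 2: W^3 = (481e-6)^3 = 1.11e-10 m^3
Step 3: d^3 = (4e-6)^3 = 6.40e-17 m^3
Step 4: b = 1.8e-5 * 295e-6 * 1.11e-10 / 6.40e-17
b = 9.23e-03 N*s/m


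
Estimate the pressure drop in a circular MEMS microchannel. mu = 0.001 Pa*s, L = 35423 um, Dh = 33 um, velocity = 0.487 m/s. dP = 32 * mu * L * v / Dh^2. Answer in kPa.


Step 1: Convert to SI: L = 35423e-6 m, Dh = 33e-6 m
Step 2: dP = 32 * 0.001 * 35423e-6 * 0.487 / (33e-6)^2
Step 3: dP = 506916.47 Pa
Step 4: Convert to kPa: dP = 506.92 kPa


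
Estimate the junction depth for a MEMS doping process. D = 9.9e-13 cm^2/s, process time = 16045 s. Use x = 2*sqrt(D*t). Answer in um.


Step 1: Compute D*t = 9.9e-13 * 16045 = 1.588455e-08 cm^2
Step 2: sqrt(D*t) = 1.26034e-04 cm
Step 3: x = 2 * 1.26034e-04 cm = 2.52068e-04 cm
Step 4: Convert to um (1 cm = 1e4 um): x = 2.521 um


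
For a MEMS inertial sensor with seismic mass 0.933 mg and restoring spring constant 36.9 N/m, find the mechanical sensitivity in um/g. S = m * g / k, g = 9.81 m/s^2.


Step 1: Convert mass: m = 0.933 mg = 9.33e-07 kg
Step 2: S = m * g / k = 9.33e-07 * 9.81 / 36.9
Step 3: S = 2.48e-07 m/g
Step 4: Convert to um/g: S = 0.248 um/g


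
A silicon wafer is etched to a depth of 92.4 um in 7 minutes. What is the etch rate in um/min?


Step 1: Etch rate = depth / time
Step 2: rate = 92.4 / 7
rate = 13.2 um/min


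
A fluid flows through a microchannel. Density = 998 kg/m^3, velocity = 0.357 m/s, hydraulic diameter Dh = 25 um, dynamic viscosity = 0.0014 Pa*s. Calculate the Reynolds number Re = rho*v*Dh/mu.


Step 1: Convert Dh to meters: Dh = 25e-6 m
Step 2: Re = rho * v * Dh / mu
Re = 998 * 0.357 * 25e-6 / 0.0014
Re = 6.362


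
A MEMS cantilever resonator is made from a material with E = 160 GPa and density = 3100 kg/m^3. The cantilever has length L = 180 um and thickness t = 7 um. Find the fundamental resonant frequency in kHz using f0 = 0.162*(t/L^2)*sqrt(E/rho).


Step 1: Convert units to SI.
t_SI = 7e-6 m, L_SI = 180e-6 m
Step 2: Calculate sqrt(E/rho).
sqrt(160e9 / 3100) = 7184.21 m/s
Step 3: Compute f0.
f0 = 0.162 * 7e-6 / (180e-6)^2 * 7184.21 = 251447.4 Hz = 251.45 kHz


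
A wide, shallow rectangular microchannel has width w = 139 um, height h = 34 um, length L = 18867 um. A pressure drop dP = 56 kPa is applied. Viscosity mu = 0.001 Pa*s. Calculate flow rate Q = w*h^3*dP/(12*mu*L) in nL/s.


Step 1: Convert all dimensions to SI (meters).
w = 139e-6 m, h = 34e-6 m, L = 18867e-6 m, dP = 56e3 Pa
Step 2: Q = w * h^3 * dP / (12 * mu * L)
Q = 139e-6 * (34e-6)^3 * 56e3 / (12 * 0.001 * 18867e-6) = 1.35131153e-09 m^3/s
Step 3: Convert Q from m^3/s to nL/s (1 m^3 = 1e12 nL, so multiply by 1e12).
Q = 1351.312 nL/s


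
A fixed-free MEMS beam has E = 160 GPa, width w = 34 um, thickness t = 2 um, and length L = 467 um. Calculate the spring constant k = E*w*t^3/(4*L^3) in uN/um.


Step 1: Convert E to consistent units (1 GPa = 1000 uN/um^2).
E = 160 GPa = 160000 uN/um^2
Step 2: Compute t^3 = 2^3 = 8
Step 3: Compute L^3 = 467^3 = 101847563
Step 4: k = 160000 * 34 * 8 / (4 * 101847563)
k = 0.1068 uN/um


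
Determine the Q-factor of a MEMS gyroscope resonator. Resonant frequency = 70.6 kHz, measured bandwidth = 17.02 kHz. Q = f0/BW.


Step 1: Q = f0 / bandwidth
Step 2: Q = 70.6 / 17.02
Q = 4.1


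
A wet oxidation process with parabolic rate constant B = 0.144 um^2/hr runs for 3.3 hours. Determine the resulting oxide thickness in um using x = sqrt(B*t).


Step 1: Compute B*t = 0.144 * 3.3 = 0.4752
Step 2: x = sqrt(0.4752)
x = 0.689 um


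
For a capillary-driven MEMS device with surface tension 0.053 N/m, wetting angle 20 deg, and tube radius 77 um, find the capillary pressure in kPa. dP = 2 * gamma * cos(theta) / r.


Step 1: cos(20 deg) = 0.9397
Step 2: Convert r to m: r = 77e-6 m
Step 3: dP = 2 * 0.053 * 0.9397 / 77e-6 = 1293.6 Pa
Step 4: Convert Pa to kPa (divide by 1000).
dP = 1.29 kPa


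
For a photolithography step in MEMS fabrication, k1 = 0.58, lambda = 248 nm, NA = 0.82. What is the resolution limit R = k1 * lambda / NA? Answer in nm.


Step 1: Identify values: k1 = 0.58, lambda = 248 nm, NA = 0.82
Step 2: R = k1 * lambda / NA
R = 0.58 * 248 / 0.82
R = 175.4 nm


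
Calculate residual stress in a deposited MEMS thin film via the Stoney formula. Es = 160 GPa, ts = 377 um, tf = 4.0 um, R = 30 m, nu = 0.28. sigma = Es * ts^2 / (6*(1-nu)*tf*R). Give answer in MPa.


Step 1: Compute numerator: Es * ts^2 = 160 * 377^2 = 22740640 (GPa*um^2)
Step 2: Compute denominator (R in um): 6*(1-nu)*tf*R = 6*0.72*4.0*30e6 = 518400000.0 (um^2)
Step 3: sigma (GPa) = 22740640 / 518400000.0 = 4.3867e-02 GPa
Step 4: Convert to MPa (x1000): sigma = 43.9 MPa


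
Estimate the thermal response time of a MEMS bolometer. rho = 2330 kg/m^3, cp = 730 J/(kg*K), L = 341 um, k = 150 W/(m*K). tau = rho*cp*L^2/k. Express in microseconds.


Step 1: Convert L to m: L = 341e-6 m
Step 2: L^2 = (341e-6)^2 = 1.16281e-07 m^2
Step 3: tau = 2330 * 730 * 1.16281e-07 / 150 = 1.31854902e-03 s
Step 4: Convert to microseconds (multiply by 1e6).
tau = 1318.549 us


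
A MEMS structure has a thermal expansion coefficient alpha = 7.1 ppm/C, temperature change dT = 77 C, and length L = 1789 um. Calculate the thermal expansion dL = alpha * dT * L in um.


Step 1: Convert CTE: alpha = 7.1 ppm/C = 7.1e-6 /C
Step 2: dL = 7.1e-6 * 77 * 1789
dL = 0.978 um


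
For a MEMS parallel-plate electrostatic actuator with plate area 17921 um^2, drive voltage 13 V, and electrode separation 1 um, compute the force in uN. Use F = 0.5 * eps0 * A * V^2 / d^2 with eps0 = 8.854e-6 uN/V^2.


Step 1: Identify parameters.
eps0 = 8.854e-6 uN/V^2, A = 17921 um^2, V = 13 V, d = 1 um
Step 2: Compute V^2 = 13^2 = 169
Step 3: Compute d^2 = 1^2 = 1
Step 4: F = 0.5 * 8.854e-6 * 17921 * 169 / 1
F = 13.408 uN


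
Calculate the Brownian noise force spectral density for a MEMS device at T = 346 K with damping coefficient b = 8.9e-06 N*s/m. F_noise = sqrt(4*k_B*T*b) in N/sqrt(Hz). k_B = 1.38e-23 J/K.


Step 1: Compute 4 * k_B * T * b
= 4 * 1.38e-23 * 346 * 8.9e-06
= 1.6998e-25 N^2/Hz
Step 2: F_noise = sqrt(1.6998e-25)
F_noise = 4.12e-13 N/sqrt(Hz)


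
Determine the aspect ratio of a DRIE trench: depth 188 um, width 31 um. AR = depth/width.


Step 1: AR = depth / width
Step 2: AR = 188 / 31
AR = 6.1


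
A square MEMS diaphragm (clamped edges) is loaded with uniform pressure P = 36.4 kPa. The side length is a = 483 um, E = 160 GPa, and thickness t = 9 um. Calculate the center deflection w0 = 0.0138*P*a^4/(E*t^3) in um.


Step 1: Convert pressure to compatible units (E is in GPa, so P in GPa).
P = 36.4 kPa = 36.4e-6 GPa
Step 2: Compute numerator: 0.0138 * P * a^4.
a^4 = 483^4 = 54423757521
numerator = 0.0138 * 36.4e-6 * 54423757521 = 2.73381e+04
Step 3: Compute denominator: E * t^3 = 160 * 9^3 = 116640
Step 4: w0 = numerator / denominator = 2.73381e+04 / 116640 = 0.2344 um


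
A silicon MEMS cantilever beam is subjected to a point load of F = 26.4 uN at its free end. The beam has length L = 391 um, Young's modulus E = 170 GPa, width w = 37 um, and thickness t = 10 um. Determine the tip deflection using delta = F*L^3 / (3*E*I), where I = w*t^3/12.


Step 1: Calculate the second moment of area.
I = w * t^3 / 12 = 37 * 10^3 / 12 = 3083.3333 um^4
Step 2: Convert E to consistent units (1 GPa = 1000 uN/um^2).
E = 170 GPa = 170000 uN/um^2
Step 3: Calculate tip deflection.
delta = F * L^3 / (3 * E * I)
delta = 26.4 * 391^3 / (3 * 170000 * 3083.3333)
delta = 1.0036 um


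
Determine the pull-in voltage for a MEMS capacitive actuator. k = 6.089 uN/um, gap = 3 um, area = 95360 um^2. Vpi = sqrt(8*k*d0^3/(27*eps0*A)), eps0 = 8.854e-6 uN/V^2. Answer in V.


Step 1: Compute numerator: 8 * k * d0^3 = 8 * 6.089 * 3^3 = 1315.224
Step 2: Compute denominator: 27 * eps0 * A = 27 * 8.854e-6 * 95360 = 22.796571
Step 3: Vpi = sqrt(1315.224 / 22.796571)
Vpi = 7.6 V


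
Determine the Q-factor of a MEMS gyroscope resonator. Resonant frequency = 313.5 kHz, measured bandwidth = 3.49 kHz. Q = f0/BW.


Step 1: Q = f0 / bandwidth
Step 2: Q = 313.5 / 3.49
Q = 89.8


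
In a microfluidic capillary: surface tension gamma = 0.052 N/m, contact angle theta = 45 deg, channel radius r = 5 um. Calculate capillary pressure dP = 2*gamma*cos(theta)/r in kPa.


Step 1: cos(45 deg) = 0.7071
Step 2: Convert r to m: r = 5e-6 m
Step 3: dP = 2 * 0.052 * 0.7071 / 5e-6 = 14707.7 Pa
Step 4: Convert Pa to kPa (divide by 1000).
dP = 14.71 kPa


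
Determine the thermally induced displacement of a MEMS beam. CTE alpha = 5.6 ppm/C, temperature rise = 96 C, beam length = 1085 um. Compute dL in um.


Step 1: Convert CTE: alpha = 5.6 ppm/C = 5.6e-6 /C
Step 2: dL = 5.6e-6 * 96 * 1085
dL = 0.5833 um


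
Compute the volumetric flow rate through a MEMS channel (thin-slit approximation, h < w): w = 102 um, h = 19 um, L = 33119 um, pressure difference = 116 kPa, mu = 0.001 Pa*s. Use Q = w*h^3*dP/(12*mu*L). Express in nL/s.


Step 1: Convert all dimensions to SI (meters).
w = 102e-6 m, h = 19e-6 m, L = 33119e-6 m, dP = 116e3 Pa
Step 2: Q = w * h^3 * dP / (12 * mu * L)
Q = 102e-6 * (19e-6)^3 * 116e3 / (12 * 0.001 * 33119e-6) = 2.0420224e-10 m^3/s
Step 3: Convert Q from m^3/s to nL/s (1 m^3 = 1e12 nL, so multiply by 1e12).
Q = 204.202 nL/s


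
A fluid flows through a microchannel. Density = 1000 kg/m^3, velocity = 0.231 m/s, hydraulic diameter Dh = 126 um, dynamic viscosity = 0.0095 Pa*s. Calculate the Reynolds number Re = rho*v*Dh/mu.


Step 1: Convert Dh to meters: Dh = 126e-6 m
Step 2: Re = rho * v * Dh / mu
Re = 1000 * 0.231 * 126e-6 / 0.0095
Re = 3.064


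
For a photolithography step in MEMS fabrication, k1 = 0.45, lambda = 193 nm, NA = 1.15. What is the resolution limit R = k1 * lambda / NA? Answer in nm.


Step 1: Identify values: k1 = 0.45, lambda = 193 nm, NA = 1.15
Step 2: R = k1 * lambda / NA
R = 0.45 * 193 / 1.15
R = 75.5 nm


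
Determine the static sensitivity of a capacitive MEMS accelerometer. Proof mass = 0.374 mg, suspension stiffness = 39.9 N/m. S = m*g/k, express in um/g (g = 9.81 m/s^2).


Step 1: Convert mass: m = 0.374 mg = 3.74e-07 kg
Step 2: S = m * g / k = 3.74e-07 * 9.81 / 39.9
Step 3: S = 9.20e-08 m/g
Step 4: Convert to um/g: S = 0.092 um/g


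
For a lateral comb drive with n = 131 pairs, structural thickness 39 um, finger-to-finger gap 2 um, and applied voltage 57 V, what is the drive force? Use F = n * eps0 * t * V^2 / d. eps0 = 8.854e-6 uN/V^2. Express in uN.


Step 1: Parameters: n=131, eps0=8.854e-6 uN/V^2, t=39 um, V=57 V, d=2 um
Step 2: V^2 = 3249
Step 3: F = 131 * 8.854e-6 * 39 * 3249 / 2
F = 73.484 uN


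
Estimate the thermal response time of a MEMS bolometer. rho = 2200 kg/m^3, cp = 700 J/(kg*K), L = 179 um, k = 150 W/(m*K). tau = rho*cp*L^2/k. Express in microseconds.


Step 1: Convert L to m: L = 179e-6 m
Step 2: L^2 = (179e-6)^2 = 3.2041e-08 m^2
Step 3: tau = 2200 * 700 * 3.2041e-08 / 150 = 3.2895427e-04 s
Step 4: Convert to microseconds (multiply by 1e6).
tau = 328.954 us


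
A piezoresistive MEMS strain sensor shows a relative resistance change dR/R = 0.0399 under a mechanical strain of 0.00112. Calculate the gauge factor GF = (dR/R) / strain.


Step 1: Identify values.
dR/R = 0.0399, strain = 0.00112
Step 2: GF = (dR/R) / strain = 0.0399 / 0.00112
GF = 35.6


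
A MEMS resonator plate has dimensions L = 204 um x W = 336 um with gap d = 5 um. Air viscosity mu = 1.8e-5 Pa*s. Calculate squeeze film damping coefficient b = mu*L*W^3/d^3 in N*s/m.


Step 1: Convert to SI.
L = 204e-6 m, W = 336e-6 m, d = 5e-6 m
Step 2: W^3 = (336e-6)^3 = 3.79e-11 m^3
Step 3: d^3 = (5e-6)^3 = 1.25e-16 m^3
Step 4: b = 1.8e-5 * 204e-6 * 3.79e-11 / 1.25e-16
b = 1.11e-03 N*s/m


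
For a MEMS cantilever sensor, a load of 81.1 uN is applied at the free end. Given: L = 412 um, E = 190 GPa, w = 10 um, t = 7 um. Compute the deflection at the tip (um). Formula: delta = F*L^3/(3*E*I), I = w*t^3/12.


Step 1: Calculate the second moment of area.
I = w * t^3 / 12 = 10 * 7^3 / 12 = 285.8333 um^4
Step 2: Convert E to consistent units (1 GPa = 1000 uN/um^2).
E = 190 GPa = 190000 uN/um^2
Step 3: Calculate tip deflection.
delta = F * L^3 / (3 * E * I)
delta = 81.1 * 412^3 / (3 * 190000 * 285.8333)
delta = 34.8117 um


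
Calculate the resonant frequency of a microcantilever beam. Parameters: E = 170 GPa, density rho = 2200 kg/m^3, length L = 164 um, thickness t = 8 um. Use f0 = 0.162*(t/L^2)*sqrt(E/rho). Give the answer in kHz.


Step 1: Convert units to SI.
t_SI = 8e-6 m, L_SI = 164e-6 m
Step 2: Calculate sqrt(E/rho).
sqrt(170e9 / 2200) = 8790.49 m/s
Step 3: Compute f0.
f0 = 0.162 * 8e-6 / (164e-6)^2 * 8790.49 = 423575.1 Hz = 423.58 kHz


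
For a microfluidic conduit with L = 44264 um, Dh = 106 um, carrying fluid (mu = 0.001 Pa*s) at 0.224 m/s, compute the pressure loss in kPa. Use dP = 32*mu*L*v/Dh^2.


Step 1: Convert to SI: L = 44264e-6 m, Dh = 106e-6 m
Step 2: dP = 32 * 0.001 * 44264e-6 * 0.224 / (106e-6)^2
Step 3: dP = 28238.19 Pa
Step 4: Convert to kPa: dP = 28.24 kPa


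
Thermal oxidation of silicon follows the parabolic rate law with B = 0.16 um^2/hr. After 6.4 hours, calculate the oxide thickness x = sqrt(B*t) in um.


Step 1: Compute B*t = 0.16 * 6.4 = 1.024
Step 2: x = sqrt(1.024)
x = 1.012 um


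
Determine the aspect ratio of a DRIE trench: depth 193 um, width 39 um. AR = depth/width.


Step 1: AR = depth / width
Step 2: AR = 193 / 39
AR = 4.9


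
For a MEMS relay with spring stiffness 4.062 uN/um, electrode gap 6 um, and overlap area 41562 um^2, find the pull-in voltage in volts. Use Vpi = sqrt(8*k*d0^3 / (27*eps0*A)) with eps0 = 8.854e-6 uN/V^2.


Step 1: Compute numerator: 8 * k * d0^3 = 8 * 4.062 * 6^3 = 7019.136
Step 2: Compute denominator: 27 * eps0 * A = 27 * 8.854e-6 * 41562 = 9.935729
Step 3: Vpi = sqrt(7019.136 / 9.935729)
Vpi = 26.58 V


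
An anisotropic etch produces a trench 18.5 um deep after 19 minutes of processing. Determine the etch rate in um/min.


Step 1: Etch rate = depth / time
Step 2: rate = 18.5 / 19
rate = 0.974 um/min


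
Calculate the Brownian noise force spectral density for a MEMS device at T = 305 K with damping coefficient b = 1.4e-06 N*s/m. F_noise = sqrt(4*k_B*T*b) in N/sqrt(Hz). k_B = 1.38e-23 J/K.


Step 1: Compute 4 * k_B * T * b
= 4 * 1.38e-23 * 305 * 1.4e-06
= 2.3570e-26 N^2/Hz
Step 2: F_noise = sqrt(2.3570e-26)
F_noise = 1.54e-13 N/sqrt(Hz)


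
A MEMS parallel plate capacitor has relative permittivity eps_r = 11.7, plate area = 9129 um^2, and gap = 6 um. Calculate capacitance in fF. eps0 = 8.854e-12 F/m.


Step 1: Convert area to m^2: A = 9129e-12 m^2
Step 2: Convert gap to m: d = 6e-6 m
Step 3: C = eps0 * eps_r * A / d
C = 8.854e-12 * 11.7 * 9129e-12 / 6e-6
Step 4: Convert to fF (multiply by 1e15).
C = 157.61 fF


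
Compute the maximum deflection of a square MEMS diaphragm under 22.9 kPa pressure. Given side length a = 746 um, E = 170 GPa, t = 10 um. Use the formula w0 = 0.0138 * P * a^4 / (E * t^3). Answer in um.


Step 1: Convert pressure to compatible units (E is in GPa, so P in GPa).
P = 22.9 kPa = 22.9e-6 GPa
Step 2: Compute numerator: 0.0138 * P * a^4.
a^4 = 746^4 = 309710058256
numerator = 0.0138 * 22.9e-6 * 309710058256 = 9.78746e+04
Step 3: Compute denominator: E * t^3 = 170 * 10^3 = 170000
Step 4: w0 = numerator / denominator = 9.78746e+04 / 170000 = 0.5757 um


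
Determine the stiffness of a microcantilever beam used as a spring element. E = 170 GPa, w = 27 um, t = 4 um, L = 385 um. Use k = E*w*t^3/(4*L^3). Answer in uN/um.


Step 1: Convert E to consistent units (1 GPa = 1000 uN/um^2).
E = 170 GPa = 170000 uN/um^2
Step 2: Compute t^3 = 4^3 = 64
Step 3: Compute L^3 = 385^3 = 57066625
Step 4: k = 170000 * 27 * 64 / (4 * 57066625)
k = 1.2869 uN/um


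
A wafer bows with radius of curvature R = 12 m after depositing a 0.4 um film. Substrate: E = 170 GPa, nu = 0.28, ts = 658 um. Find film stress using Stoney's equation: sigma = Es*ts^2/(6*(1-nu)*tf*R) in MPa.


Step 1: Compute numerator: Es * ts^2 = 170 * 658^2 = 73603880 (GPa*um^2)
Step 2: Compute denominator (R in um): 6*(1-nu)*tf*R = 6*0.72*0.4*12e6 = 20736000.0 (um^2)
Step 3: sigma (GPa) = 73603880 / 20736000.0 = 3.54957e+00 GPa
Step 4: Convert to MPa (x1000): sigma = 3549.6 MPa


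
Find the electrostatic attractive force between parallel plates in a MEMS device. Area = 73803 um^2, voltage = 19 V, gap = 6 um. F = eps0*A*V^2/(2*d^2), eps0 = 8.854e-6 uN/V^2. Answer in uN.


Step 1: Identify parameters.
eps0 = 8.854e-6 uN/V^2, A = 73803 um^2, V = 19 V, d = 6 um
Step 2: Compute V^2 = 19^2 = 361
Step 3: Compute d^2 = 6^2 = 36
Step 4: F = 0.5 * 8.854e-6 * 73803 * 361 / 36
F = 3.276 uN


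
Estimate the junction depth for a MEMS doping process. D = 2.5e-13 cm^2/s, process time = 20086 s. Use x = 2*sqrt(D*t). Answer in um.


Step 1: Compute D*t = 2.5e-13 * 20086 = 5.0215e-09 cm^2
Step 2: sqrt(D*t) = 7.08625e-05 cm
Step 3: x = 2 * 7.08625e-05 cm = 1.41725e-04 cm
Step 4: Convert to um (1 cm = 1e4 um): x = 1.417 um


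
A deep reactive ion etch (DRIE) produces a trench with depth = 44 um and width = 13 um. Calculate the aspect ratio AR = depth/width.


Step 1: AR = depth / width
Step 2: AR = 44 / 13
AR = 3.4


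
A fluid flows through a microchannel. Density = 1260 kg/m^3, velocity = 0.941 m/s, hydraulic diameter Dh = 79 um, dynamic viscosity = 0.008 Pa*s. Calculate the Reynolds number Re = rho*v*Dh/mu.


Step 1: Convert Dh to meters: Dh = 79e-6 m
Step 2: Re = rho * v * Dh / mu
Re = 1260 * 0.941 * 79e-6 / 0.008
Re = 11.708


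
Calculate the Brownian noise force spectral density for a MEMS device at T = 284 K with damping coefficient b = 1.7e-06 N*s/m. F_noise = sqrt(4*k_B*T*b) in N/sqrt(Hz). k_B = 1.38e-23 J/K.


Step 1: Compute 4 * k_B * T * b
= 4 * 1.38e-23 * 284 * 1.7e-06
= 2.6651e-26 N^2/Hz
Step 2: F_noise = sqrt(2.6651e-26)
F_noise = 1.63e-13 N/sqrt(Hz)


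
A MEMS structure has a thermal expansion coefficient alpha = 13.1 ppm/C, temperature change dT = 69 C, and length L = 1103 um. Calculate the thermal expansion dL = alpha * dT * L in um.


Step 1: Convert CTE: alpha = 13.1 ppm/C = 13.1e-6 /C
Step 2: dL = 13.1e-6 * 69 * 1103
dL = 0.997 um


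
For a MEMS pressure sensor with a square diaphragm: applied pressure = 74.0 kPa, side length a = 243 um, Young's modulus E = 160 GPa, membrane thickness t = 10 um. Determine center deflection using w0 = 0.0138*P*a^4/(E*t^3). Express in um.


Step 1: Convert pressure to compatible units (E is in GPa, so P in GPa).
P = 74.0 kPa = 74.0e-6 GPa
Step 2: Compute numerator: 0.0138 * P * a^4.
a^4 = 243^4 = 3486784401
numerator = 0.0138 * 74.0e-6 * 3486784401 = 3.5607e+03
Step 3: Compute denominator: E * t^3 = 160 * 10^3 = 160000
Step 4: w0 = numerator / denominator = 3.5607e+03 / 160000 = 0.0223 um


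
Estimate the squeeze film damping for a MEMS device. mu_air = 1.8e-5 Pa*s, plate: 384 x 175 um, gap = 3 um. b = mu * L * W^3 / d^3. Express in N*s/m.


Step 1: Convert to SI.
L = 384e-6 m, W = 175e-6 m, d = 3e-6 m
Step 2: W^3 = (175e-6)^3 = 5.36e-12 m^3
Step 3: d^3 = (3e-6)^3 = 2.70e-17 m^3
Step 4: b = 1.8e-5 * 384e-6 * 5.36e-12 / 2.70e-17
b = 1.37e-03 N*s/m


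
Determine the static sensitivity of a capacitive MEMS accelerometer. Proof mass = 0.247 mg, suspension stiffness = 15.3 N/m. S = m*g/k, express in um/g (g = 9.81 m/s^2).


Step 1: Convert mass: m = 0.247 mg = 2.47e-07 kg
Step 2: S = m * g / k = 2.47e-07 * 9.81 / 15.3
Step 3: S = 1.58e-07 m/g
Step 4: Convert to um/g: S = 0.158 um/g


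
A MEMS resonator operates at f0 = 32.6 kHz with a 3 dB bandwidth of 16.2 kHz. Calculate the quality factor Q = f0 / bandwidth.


Step 1: Q = f0 / bandwidth
Step 2: Q = 32.6 / 16.2
Q = 2.0


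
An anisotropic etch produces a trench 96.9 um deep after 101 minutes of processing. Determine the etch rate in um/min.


Step 1: Etch rate = depth / time
Step 2: rate = 96.9 / 101
rate = 0.959 um/min


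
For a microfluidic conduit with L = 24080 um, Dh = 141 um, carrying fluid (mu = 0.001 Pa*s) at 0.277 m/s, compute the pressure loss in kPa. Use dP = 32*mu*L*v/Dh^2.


Step 1: Convert to SI: L = 24080e-6 m, Dh = 141e-6 m
Step 2: dP = 32 * 0.001 * 24080e-6 * 0.277 / (141e-6)^2
Step 3: dP = 10736.14 Pa
Step 4: Convert to kPa: dP = 10.74 kPa


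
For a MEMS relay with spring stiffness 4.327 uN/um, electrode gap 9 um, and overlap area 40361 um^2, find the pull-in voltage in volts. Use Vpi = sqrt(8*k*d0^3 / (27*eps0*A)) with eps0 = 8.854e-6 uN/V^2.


Step 1: Compute numerator: 8 * k * d0^3 = 8 * 4.327 * 9^3 = 25235.064
Step 2: Compute denominator: 27 * eps0 * A = 27 * 8.854e-6 * 40361 = 9.64862
Step 3: Vpi = sqrt(25235.064 / 9.64862)
Vpi = 51.14 V


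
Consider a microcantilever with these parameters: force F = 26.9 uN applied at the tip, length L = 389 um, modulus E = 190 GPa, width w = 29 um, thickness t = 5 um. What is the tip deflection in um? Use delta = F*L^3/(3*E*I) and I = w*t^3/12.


Step 1: Calculate the second moment of area.
I = w * t^3 / 12 = 29 * 5^3 / 12 = 302.0833 um^4
Step 2: Convert E to consistent units (1 GPa = 1000 uN/um^2).
E = 190 GPa = 190000 uN/um^2
Step 3: Calculate tip deflection.
delta = F * L^3 / (3 * E * I)
delta = 26.9 * 389^3 / (3 * 190000 * 302.0833)
delta = 9.196 um


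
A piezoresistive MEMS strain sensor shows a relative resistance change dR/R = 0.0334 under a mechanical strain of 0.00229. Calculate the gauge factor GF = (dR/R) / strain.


Step 1: Identify values.
dR/R = 0.0334, strain = 0.00229
Step 2: GF = (dR/R) / strain = 0.0334 / 0.00229
GF = 14.6


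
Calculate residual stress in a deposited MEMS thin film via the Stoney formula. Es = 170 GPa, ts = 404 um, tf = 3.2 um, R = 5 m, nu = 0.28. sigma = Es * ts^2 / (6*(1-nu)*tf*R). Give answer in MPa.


Step 1: Compute numerator: Es * ts^2 = 170 * 404^2 = 27746720 (GPa*um^2)
Step 2: Compute denominator (R in um): 6*(1-nu)*tf*R = 6*0.72*3.2*5e6 = 69120000.0 (um^2)
Step 3: sigma (GPa) = 27746720 / 69120000.0 = 4.01428e-01 GPa
Step 4: Convert to MPa (x1000): sigma = 401.4 MPa


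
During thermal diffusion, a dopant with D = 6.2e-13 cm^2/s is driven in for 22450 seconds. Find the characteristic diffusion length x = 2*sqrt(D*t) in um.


Step 1: Compute D*t = 6.2e-13 * 22450 = 1.3919e-08 cm^2
Step 2: sqrt(D*t) = 1.1798e-04 cm
Step 3: x = 2 * 1.1798e-04 cm = 2.3596e-04 cm
Step 4: Convert to um (1 cm = 1e4 um): x = 2.36 um


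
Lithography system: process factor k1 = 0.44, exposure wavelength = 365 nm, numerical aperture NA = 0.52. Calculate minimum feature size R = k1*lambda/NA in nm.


Step 1: Identify values: k1 = 0.44, lambda = 365 nm, NA = 0.52
Step 2: R = k1 * lambda / NA
R = 0.44 * 365 / 0.52
R = 308.8 nm


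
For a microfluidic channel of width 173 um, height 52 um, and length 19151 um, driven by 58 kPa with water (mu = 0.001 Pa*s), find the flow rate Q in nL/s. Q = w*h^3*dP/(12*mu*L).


Step 1: Convert all dimensions to SI (meters).
w = 173e-6 m, h = 52e-6 m, L = 19151e-6 m, dP = 58e3 Pa
Step 2: Q = w * h^3 * dP / (12 * mu * L)
Q = 173e-6 * (52e-6)^3 * 58e3 / (12 * 0.001 * 19151e-6) = 6.13919496e-09 m^3/s
Step 3: Convert Q from m^3/s to nL/s (1 m^3 = 1e12 nL, so multiply by 1e12).
Q = 6139.195 nL/s


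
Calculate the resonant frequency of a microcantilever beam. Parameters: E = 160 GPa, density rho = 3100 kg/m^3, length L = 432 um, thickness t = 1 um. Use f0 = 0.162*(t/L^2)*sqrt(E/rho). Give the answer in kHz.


Step 1: Convert units to SI.
t_SI = 1e-6 m, L_SI = 432e-6 m
Step 2: Calculate sqrt(E/rho).
sqrt(160e9 / 3100) = 7184.21 m/s
Step 3: Compute f0.
f0 = 0.162 * 1e-6 / (432e-6)^2 * 7184.21 = 6236.3 Hz = 6.24 kHz


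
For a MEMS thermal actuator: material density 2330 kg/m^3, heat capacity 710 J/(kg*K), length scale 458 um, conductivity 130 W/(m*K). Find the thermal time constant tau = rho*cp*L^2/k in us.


Step 1: Convert L to m: L = 458e-6 m
Step 2: L^2 = (458e-6)^2 = 2.09764e-07 m^2
Step 3: tau = 2330 * 710 * 2.09764e-07 / 130 = 2.66932758e-03 s
Step 4: Convert to microseconds (multiply by 1e6).
tau = 2669.328 us


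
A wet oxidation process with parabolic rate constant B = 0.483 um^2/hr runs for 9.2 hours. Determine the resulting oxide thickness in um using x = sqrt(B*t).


Step 1: Compute B*t = 0.483 * 9.2 = 4.4436
Step 2: x = sqrt(4.4436)
x = 2.108 um


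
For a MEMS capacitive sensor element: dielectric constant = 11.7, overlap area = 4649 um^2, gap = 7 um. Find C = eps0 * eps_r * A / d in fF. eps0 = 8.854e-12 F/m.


Step 1: Convert area to m^2: A = 4649e-12 m^2
Step 2: Convert gap to m: d = 7e-6 m
Step 3: C = eps0 * eps_r * A / d
C = 8.854e-12 * 11.7 * 4649e-12 / 7e-6
Step 4: Convert to fF (multiply by 1e15).
C = 68.8 fF


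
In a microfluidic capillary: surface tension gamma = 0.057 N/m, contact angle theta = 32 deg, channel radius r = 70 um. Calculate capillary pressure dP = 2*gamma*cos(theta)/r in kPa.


Step 1: cos(32 deg) = 0.848
Step 2: Convert r to m: r = 70e-6 m
Step 3: dP = 2 * 0.057 * 0.848 / 70e-6 = 1381.0 Pa
Step 4: Convert Pa to kPa (divide by 1000).
dP = 1.38 kPa


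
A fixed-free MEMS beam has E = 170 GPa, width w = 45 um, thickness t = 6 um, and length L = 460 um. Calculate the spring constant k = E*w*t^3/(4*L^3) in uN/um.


Step 1: Convert E to consistent units (1 GPa = 1000 uN/um^2).
E = 170 GPa = 170000 uN/um^2
Step 2: Compute t^3 = 6^3 = 216
Step 3: Compute L^3 = 460^3 = 97336000
Step 4: k = 170000 * 45 * 216 / (4 * 97336000)
k = 4.2441 uN/um


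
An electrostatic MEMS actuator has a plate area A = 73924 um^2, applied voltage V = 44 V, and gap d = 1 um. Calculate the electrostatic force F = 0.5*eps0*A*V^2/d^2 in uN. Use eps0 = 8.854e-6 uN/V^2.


Step 1: Identify parameters.
eps0 = 8.854e-6 uN/V^2, A = 73924 um^2, V = 44 V, d = 1 um
Step 2: Compute V^2 = 44^2 = 1936
Step 3: Compute d^2 = 1^2 = 1
Step 4: F = 0.5 * 8.854e-6 * 73924 * 1936 / 1
F = 633.578 uN


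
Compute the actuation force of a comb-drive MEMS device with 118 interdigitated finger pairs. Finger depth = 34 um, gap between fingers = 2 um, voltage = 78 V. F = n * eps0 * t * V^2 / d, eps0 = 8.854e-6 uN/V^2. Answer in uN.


Step 1: Parameters: n=118, eps0=8.854e-6 uN/V^2, t=34 um, V=78 V, d=2 um
Step 2: V^2 = 6084
Step 3: F = 118 * 8.854e-6 * 34 * 6084 / 2
F = 108.059 uN


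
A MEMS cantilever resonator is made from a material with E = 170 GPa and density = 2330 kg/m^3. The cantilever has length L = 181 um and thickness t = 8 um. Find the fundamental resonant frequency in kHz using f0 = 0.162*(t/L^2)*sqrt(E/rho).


Step 1: Convert units to SI.
t_SI = 8e-6 m, L_SI = 181e-6 m
Step 2: Calculate sqrt(E/rho).
sqrt(170e9 / 2330) = 8541.74 m/s
Step 3: Compute f0.
f0 = 0.162 * 8e-6 / (181e-6)^2 * 8541.74 = 337904.7 Hz = 337.9 kHz


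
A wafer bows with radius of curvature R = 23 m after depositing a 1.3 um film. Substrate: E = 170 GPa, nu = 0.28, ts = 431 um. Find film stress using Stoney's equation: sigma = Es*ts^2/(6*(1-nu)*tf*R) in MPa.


Step 1: Compute numerator: Es * ts^2 = 170 * 431^2 = 31579370 (GPa*um^2)
Step 2: Compute denominator (R in um): 6*(1-nu)*tf*R = 6*0.72*1.3*23e6 = 129168000.0 (um^2)
Step 3: sigma (GPa) = 31579370 / 129168000.0 = 2.44483e-01 GPa
Step 4: Convert to MPa (x1000): sigma = 244.5 MPa


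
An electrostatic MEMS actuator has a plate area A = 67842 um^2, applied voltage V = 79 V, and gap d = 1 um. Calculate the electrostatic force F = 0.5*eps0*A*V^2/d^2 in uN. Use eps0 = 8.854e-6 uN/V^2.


Step 1: Identify parameters.
eps0 = 8.854e-6 uN/V^2, A = 67842 um^2, V = 79 V, d = 1 um
Step 2: Compute V^2 = 79^2 = 6241
Step 3: Compute d^2 = 1^2 = 1
Step 4: F = 0.5 * 8.854e-6 * 67842 * 6241 / 1
F = 1874.4 uN


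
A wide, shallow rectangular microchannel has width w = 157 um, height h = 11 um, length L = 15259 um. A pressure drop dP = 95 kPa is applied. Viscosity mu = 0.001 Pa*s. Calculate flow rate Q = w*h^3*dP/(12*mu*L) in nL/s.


Step 1: Convert all dimensions to SI (meters).
w = 157e-6 m, h = 11e-6 m, L = 15259e-6 m, dP = 95e3 Pa
Step 2: Q = w * h^3 * dP / (12 * mu * L)
Q = 157e-6 * (11e-6)^3 * 95e3 / (12 * 0.001 * 15259e-6) = 1.0841615e-10 m^3/s
Step 3: Convert Q from m^3/s to nL/s (1 m^3 = 1e12 nL, so multiply by 1e12).
Q = 108.416 nL/s


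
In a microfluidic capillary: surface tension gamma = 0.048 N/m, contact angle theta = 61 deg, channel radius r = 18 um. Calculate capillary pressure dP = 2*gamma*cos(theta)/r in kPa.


Step 1: cos(61 deg) = 0.4848
Step 2: Convert r to m: r = 18e-6 m
Step 3: dP = 2 * 0.048 * 0.4848 / 18e-6 = 2585.6 Pa
Step 4: Convert Pa to kPa (divide by 1000).
dP = 2.59 kPa


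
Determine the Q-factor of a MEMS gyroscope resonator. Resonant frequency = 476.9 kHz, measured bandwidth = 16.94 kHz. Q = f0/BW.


Step 1: Q = f0 / bandwidth
Step 2: Q = 476.9 / 16.94
Q = 28.2


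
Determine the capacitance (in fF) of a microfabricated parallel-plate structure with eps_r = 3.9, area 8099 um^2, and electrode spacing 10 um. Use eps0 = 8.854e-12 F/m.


Step 1: Convert area to m^2: A = 8099e-12 m^2
Step 2: Convert gap to m: d = 10e-6 m
Step 3: C = eps0 * eps_r * A / d
C = 8.854e-12 * 3.9 * 8099e-12 / 10e-6
Step 4: Convert to fF (multiply by 1e15).
C = 27.97 fF


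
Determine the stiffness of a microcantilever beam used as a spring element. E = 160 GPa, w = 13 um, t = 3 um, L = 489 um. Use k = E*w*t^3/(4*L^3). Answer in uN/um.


Step 1: Convert E to consistent units (1 GPa = 1000 uN/um^2).
E = 160 GPa = 160000 uN/um^2
Step 2: Compute t^3 = 3^3 = 27
Step 3: Compute L^3 = 489^3 = 116930169
Step 4: k = 160000 * 13 * 27 / (4 * 116930169)
k = 0.1201 uN/um


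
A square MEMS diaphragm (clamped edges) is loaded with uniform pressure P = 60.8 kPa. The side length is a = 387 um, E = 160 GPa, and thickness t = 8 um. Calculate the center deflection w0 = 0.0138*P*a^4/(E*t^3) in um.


Step 1: Convert pressure to compatible units (E is in GPa, so P in GPa).
P = 60.8 kPa = 60.8e-6 GPa
Step 2: Compute numerator: 0.0138 * P * a^4.
a^4 = 387^4 = 22430753361
numerator = 0.0138 * 60.8e-6 * 22430753361 = 1.88203e+04
Step 3: Compute denominator: E * t^3 = 160 * 8^3 = 81920
Step 4: w0 = numerator / denominator = 1.88203e+04 / 81920 = 0.2297 um


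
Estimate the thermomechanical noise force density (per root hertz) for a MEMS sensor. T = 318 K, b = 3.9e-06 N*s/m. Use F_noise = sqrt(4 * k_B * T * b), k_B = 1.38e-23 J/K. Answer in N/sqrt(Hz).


Step 1: Compute 4 * k_B * T * b
= 4 * 1.38e-23 * 318 * 3.9e-06
= 6.8459e-26 N^2/Hz
Step 2: F_noise = sqrt(6.8459e-26)
F_noise = 2.62e-13 N/sqrt(Hz)


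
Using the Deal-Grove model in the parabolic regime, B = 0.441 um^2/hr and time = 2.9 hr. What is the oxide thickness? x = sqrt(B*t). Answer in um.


Step 1: Compute B*t = 0.441 * 2.9 = 1.2789
Step 2: x = sqrt(1.2789)
x = 1.131 um


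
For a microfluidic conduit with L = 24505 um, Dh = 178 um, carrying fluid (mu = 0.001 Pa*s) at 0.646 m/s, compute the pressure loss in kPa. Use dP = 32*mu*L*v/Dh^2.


Step 1: Convert to SI: L = 24505e-6 m, Dh = 178e-6 m
Step 2: dP = 32 * 0.001 * 24505e-6 * 0.646 / (178e-6)^2
Step 3: dP = 15988.11 Pa
Step 4: Convert to kPa: dP = 15.99 kPa


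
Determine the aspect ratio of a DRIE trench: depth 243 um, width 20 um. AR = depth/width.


Step 1: AR = depth / width
Step 2: AR = 243 / 20
AR = 12.2


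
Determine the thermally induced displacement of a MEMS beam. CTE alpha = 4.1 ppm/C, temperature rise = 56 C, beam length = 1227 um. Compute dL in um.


Step 1: Convert CTE: alpha = 4.1 ppm/C = 4.1e-6 /C
Step 2: dL = 4.1e-6 * 56 * 1227
dL = 0.2817 um


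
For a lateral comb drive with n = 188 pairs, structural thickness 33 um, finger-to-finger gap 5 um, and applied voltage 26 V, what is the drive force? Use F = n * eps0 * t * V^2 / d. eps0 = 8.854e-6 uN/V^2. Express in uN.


Step 1: Parameters: n=188, eps0=8.854e-6 uN/V^2, t=33 um, V=26 V, d=5 um
Step 2: V^2 = 676
Step 3: F = 188 * 8.854e-6 * 33 * 676 / 5
F = 7.427 uN


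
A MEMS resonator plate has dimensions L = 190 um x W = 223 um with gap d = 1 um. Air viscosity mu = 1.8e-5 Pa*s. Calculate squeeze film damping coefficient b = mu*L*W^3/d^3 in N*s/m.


Step 1: Convert to SI.
L = 190e-6 m, W = 223e-6 m, d = 1e-6 m
Step 2: W^3 = (223e-6)^3 = 1.11e-11 m^3
Step 3: d^3 = (1e-6)^3 = 1.00e-18 m^3
Step 4: b = 1.8e-5 * 190e-6 * 1.11e-11 / 1.00e-18
b = 3.79e-02 N*s/m


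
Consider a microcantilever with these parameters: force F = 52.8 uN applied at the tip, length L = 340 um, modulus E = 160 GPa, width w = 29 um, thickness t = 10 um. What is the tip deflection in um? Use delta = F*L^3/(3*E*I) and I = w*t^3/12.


Step 1: Calculate the second moment of area.
I = w * t^3 / 12 = 29 * 10^3 / 12 = 2416.6667 um^4
Step 2: Convert E to consistent units (1 GPa = 1000 uN/um^2).
E = 160 GPa = 160000 uN/um^2
Step 3: Calculate tip deflection.
delta = F * L^3 / (3 * E * I)
delta = 52.8 * 340^3 / (3 * 160000 * 2416.6667)
delta = 1.789 um


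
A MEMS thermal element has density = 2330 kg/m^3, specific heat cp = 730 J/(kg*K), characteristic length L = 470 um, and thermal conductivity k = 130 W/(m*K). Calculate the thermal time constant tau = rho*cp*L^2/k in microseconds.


Step 1: Convert L to m: L = 470e-6 m
Step 2: L^2 = (470e-6)^2 = 2.209e-07 m^2
Step 3: tau = 2330 * 730 * 2.209e-07 / 130 = 2.89022162e-03 s
Step 4: Convert to microseconds (multiply by 1e6).
tau = 2890.222 us


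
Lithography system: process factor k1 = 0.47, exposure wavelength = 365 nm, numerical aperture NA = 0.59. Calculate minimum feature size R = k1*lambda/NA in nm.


Step 1: Identify values: k1 = 0.47, lambda = 365 nm, NA = 0.59
Step 2: R = k1 * lambda / NA
R = 0.47 * 365 / 0.59
R = 290.8 nm


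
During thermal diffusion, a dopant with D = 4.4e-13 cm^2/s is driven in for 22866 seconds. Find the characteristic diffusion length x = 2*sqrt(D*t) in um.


Step 1: Compute D*t = 4.4e-13 * 22866 = 1.006104e-08 cm^2
Step 2: sqrt(D*t) = 1.00305e-04 cm
Step 3: x = 2 * 1.00305e-04 cm = 2.0061e-04 cm
Step 4: Convert to um (1 cm = 1e4 um): x = 2.006 um


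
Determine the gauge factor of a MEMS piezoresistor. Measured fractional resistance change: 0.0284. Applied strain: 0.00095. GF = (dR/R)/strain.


Step 1: Identify values.
dR/R = 0.0284, strain = 0.00095
Step 2: GF = (dR/R) / strain = 0.0284 / 0.00095
GF = 29.9


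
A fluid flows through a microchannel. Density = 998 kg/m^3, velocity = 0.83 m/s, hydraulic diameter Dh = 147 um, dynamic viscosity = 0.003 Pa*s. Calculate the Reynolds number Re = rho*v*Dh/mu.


Step 1: Convert Dh to meters: Dh = 147e-6 m
Step 2: Re = rho * v * Dh / mu
Re = 998 * 0.83 * 147e-6 / 0.003
Re = 40.589


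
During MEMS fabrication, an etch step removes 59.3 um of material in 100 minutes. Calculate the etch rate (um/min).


Step 1: Etch rate = depth / time
Step 2: rate = 59.3 / 100
rate = 0.593 um/min


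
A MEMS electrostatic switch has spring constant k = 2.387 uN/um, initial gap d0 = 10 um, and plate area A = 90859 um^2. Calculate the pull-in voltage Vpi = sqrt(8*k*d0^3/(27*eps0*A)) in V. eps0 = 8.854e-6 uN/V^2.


Step 1: Compute numerator: 8 * k * d0^3 = 8 * 2.387 * 10^3 = 19096.0
Step 2: Compute denominator: 27 * eps0 * A = 27 * 8.854e-6 * 90859 = 21.720571
Step 3: Vpi = sqrt(19096.0 / 21.720571)
Vpi = 29.65 V
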